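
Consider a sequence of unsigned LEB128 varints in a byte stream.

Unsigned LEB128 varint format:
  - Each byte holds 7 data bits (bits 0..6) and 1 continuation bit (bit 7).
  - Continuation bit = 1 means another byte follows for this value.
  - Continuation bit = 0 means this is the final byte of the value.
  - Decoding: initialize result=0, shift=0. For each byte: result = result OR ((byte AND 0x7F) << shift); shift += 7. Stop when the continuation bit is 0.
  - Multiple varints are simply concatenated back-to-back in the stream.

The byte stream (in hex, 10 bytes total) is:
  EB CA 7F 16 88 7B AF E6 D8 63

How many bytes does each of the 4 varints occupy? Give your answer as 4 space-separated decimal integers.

  byte[0]=0xEB cont=1 payload=0x6B=107: acc |= 107<<0 -> acc=107 shift=7
  byte[1]=0xCA cont=1 payload=0x4A=74: acc |= 74<<7 -> acc=9579 shift=14
  byte[2]=0x7F cont=0 payload=0x7F=127: acc |= 127<<14 -> acc=2090347 shift=21 [end]
Varint 1: bytes[0:3] = EB CA 7F -> value 2090347 (3 byte(s))
  byte[3]=0x16 cont=0 payload=0x16=22: acc |= 22<<0 -> acc=22 shift=7 [end]
Varint 2: bytes[3:4] = 16 -> value 22 (1 byte(s))
  byte[4]=0x88 cont=1 payload=0x08=8: acc |= 8<<0 -> acc=8 shift=7
  byte[5]=0x7B cont=0 payload=0x7B=123: acc |= 123<<7 -> acc=15752 shift=14 [end]
Varint 3: bytes[4:6] = 88 7B -> value 15752 (2 byte(s))
  byte[6]=0xAF cont=1 payload=0x2F=47: acc |= 47<<0 -> acc=47 shift=7
  byte[7]=0xE6 cont=1 payload=0x66=102: acc |= 102<<7 -> acc=13103 shift=14
  byte[8]=0xD8 cont=1 payload=0x58=88: acc |= 88<<14 -> acc=1454895 shift=21
  byte[9]=0x63 cont=0 payload=0x63=99: acc |= 99<<21 -> acc=209072943 shift=28 [end]
Varint 4: bytes[6:10] = AF E6 D8 63 -> value 209072943 (4 byte(s))

Answer: 3 1 2 4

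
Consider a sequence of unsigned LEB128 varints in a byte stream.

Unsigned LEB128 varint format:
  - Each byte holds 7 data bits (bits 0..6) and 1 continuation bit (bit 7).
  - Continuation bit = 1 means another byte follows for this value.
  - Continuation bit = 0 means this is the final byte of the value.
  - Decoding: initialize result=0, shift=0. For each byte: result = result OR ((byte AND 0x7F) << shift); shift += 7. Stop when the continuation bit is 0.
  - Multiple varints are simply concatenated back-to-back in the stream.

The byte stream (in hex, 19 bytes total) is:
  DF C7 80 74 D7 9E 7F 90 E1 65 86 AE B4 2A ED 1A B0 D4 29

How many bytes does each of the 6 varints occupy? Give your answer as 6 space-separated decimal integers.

  byte[0]=0xDF cont=1 payload=0x5F=95: acc |= 95<<0 -> acc=95 shift=7
  byte[1]=0xC7 cont=1 payload=0x47=71: acc |= 71<<7 -> acc=9183 shift=14
  byte[2]=0x80 cont=1 payload=0x00=0: acc |= 0<<14 -> acc=9183 shift=21
  byte[3]=0x74 cont=0 payload=0x74=116: acc |= 116<<21 -> acc=243278815 shift=28 [end]
Varint 1: bytes[0:4] = DF C7 80 74 -> value 243278815 (4 byte(s))
  byte[4]=0xD7 cont=1 payload=0x57=87: acc |= 87<<0 -> acc=87 shift=7
  byte[5]=0x9E cont=1 payload=0x1E=30: acc |= 30<<7 -> acc=3927 shift=14
  byte[6]=0x7F cont=0 payload=0x7F=127: acc |= 127<<14 -> acc=2084695 shift=21 [end]
Varint 2: bytes[4:7] = D7 9E 7F -> value 2084695 (3 byte(s))
  byte[7]=0x90 cont=1 payload=0x10=16: acc |= 16<<0 -> acc=16 shift=7
  byte[8]=0xE1 cont=1 payload=0x61=97: acc |= 97<<7 -> acc=12432 shift=14
  byte[9]=0x65 cont=0 payload=0x65=101: acc |= 101<<14 -> acc=1667216 shift=21 [end]
Varint 3: bytes[7:10] = 90 E1 65 -> value 1667216 (3 byte(s))
  byte[10]=0x86 cont=1 payload=0x06=6: acc |= 6<<0 -> acc=6 shift=7
  byte[11]=0xAE cont=1 payload=0x2E=46: acc |= 46<<7 -> acc=5894 shift=14
  byte[12]=0xB4 cont=1 payload=0x34=52: acc |= 52<<14 -> acc=857862 shift=21
  byte[13]=0x2A cont=0 payload=0x2A=42: acc |= 42<<21 -> acc=88938246 shift=28 [end]
Varint 4: bytes[10:14] = 86 AE B4 2A -> value 88938246 (4 byte(s))
  byte[14]=0xED cont=1 payload=0x6D=109: acc |= 109<<0 -> acc=109 shift=7
  byte[15]=0x1A cont=0 payload=0x1A=26: acc |= 26<<7 -> acc=3437 shift=14 [end]
Varint 5: bytes[14:16] = ED 1A -> value 3437 (2 byte(s))
  byte[16]=0xB0 cont=1 payload=0x30=48: acc |= 48<<0 -> acc=48 shift=7
  byte[17]=0xD4 cont=1 payload=0x54=84: acc |= 84<<7 -> acc=10800 shift=14
  byte[18]=0x29 cont=0 payload=0x29=41: acc |= 41<<14 -> acc=682544 shift=21 [end]
Varint 6: bytes[16:19] = B0 D4 29 -> value 682544 (3 byte(s))

Answer: 4 3 3 4 2 3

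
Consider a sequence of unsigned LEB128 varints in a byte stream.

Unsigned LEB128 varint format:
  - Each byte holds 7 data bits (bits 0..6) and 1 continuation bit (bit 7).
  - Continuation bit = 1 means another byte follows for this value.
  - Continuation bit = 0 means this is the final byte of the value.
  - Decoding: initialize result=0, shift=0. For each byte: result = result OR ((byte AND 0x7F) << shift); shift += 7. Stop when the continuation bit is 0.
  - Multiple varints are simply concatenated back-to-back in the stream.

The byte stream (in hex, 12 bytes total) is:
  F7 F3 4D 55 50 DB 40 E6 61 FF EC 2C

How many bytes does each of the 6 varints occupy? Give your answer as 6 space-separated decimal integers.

Answer: 3 1 1 2 2 3

Derivation:
  byte[0]=0xF7 cont=1 payload=0x77=119: acc |= 119<<0 -> acc=119 shift=7
  byte[1]=0xF3 cont=1 payload=0x73=115: acc |= 115<<7 -> acc=14839 shift=14
  byte[2]=0x4D cont=0 payload=0x4D=77: acc |= 77<<14 -> acc=1276407 shift=21 [end]
Varint 1: bytes[0:3] = F7 F3 4D -> value 1276407 (3 byte(s))
  byte[3]=0x55 cont=0 payload=0x55=85: acc |= 85<<0 -> acc=85 shift=7 [end]
Varint 2: bytes[3:4] = 55 -> value 85 (1 byte(s))
  byte[4]=0x50 cont=0 payload=0x50=80: acc |= 80<<0 -> acc=80 shift=7 [end]
Varint 3: bytes[4:5] = 50 -> value 80 (1 byte(s))
  byte[5]=0xDB cont=1 payload=0x5B=91: acc |= 91<<0 -> acc=91 shift=7
  byte[6]=0x40 cont=0 payload=0x40=64: acc |= 64<<7 -> acc=8283 shift=14 [end]
Varint 4: bytes[5:7] = DB 40 -> value 8283 (2 byte(s))
  byte[7]=0xE6 cont=1 payload=0x66=102: acc |= 102<<0 -> acc=102 shift=7
  byte[8]=0x61 cont=0 payload=0x61=97: acc |= 97<<7 -> acc=12518 shift=14 [end]
Varint 5: bytes[7:9] = E6 61 -> value 12518 (2 byte(s))
  byte[9]=0xFF cont=1 payload=0x7F=127: acc |= 127<<0 -> acc=127 shift=7
  byte[10]=0xEC cont=1 payload=0x6C=108: acc |= 108<<7 -> acc=13951 shift=14
  byte[11]=0x2C cont=0 payload=0x2C=44: acc |= 44<<14 -> acc=734847 shift=21 [end]
Varint 6: bytes[9:12] = FF EC 2C -> value 734847 (3 byte(s))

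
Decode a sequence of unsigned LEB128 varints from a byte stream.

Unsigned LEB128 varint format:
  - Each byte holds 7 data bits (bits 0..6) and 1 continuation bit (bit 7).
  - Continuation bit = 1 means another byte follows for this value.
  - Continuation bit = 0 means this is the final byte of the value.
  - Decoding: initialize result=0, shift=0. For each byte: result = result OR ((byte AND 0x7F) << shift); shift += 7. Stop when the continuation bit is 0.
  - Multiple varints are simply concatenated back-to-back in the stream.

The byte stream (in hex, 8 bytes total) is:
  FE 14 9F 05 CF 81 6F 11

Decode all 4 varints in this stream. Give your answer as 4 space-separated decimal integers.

Answer: 2686 671 1818831 17

Derivation:
  byte[0]=0xFE cont=1 payload=0x7E=126: acc |= 126<<0 -> acc=126 shift=7
  byte[1]=0x14 cont=0 payload=0x14=20: acc |= 20<<7 -> acc=2686 shift=14 [end]
Varint 1: bytes[0:2] = FE 14 -> value 2686 (2 byte(s))
  byte[2]=0x9F cont=1 payload=0x1F=31: acc |= 31<<0 -> acc=31 shift=7
  byte[3]=0x05 cont=0 payload=0x05=5: acc |= 5<<7 -> acc=671 shift=14 [end]
Varint 2: bytes[2:4] = 9F 05 -> value 671 (2 byte(s))
  byte[4]=0xCF cont=1 payload=0x4F=79: acc |= 79<<0 -> acc=79 shift=7
  byte[5]=0x81 cont=1 payload=0x01=1: acc |= 1<<7 -> acc=207 shift=14
  byte[6]=0x6F cont=0 payload=0x6F=111: acc |= 111<<14 -> acc=1818831 shift=21 [end]
Varint 3: bytes[4:7] = CF 81 6F -> value 1818831 (3 byte(s))
  byte[7]=0x11 cont=0 payload=0x11=17: acc |= 17<<0 -> acc=17 shift=7 [end]
Varint 4: bytes[7:8] = 11 -> value 17 (1 byte(s))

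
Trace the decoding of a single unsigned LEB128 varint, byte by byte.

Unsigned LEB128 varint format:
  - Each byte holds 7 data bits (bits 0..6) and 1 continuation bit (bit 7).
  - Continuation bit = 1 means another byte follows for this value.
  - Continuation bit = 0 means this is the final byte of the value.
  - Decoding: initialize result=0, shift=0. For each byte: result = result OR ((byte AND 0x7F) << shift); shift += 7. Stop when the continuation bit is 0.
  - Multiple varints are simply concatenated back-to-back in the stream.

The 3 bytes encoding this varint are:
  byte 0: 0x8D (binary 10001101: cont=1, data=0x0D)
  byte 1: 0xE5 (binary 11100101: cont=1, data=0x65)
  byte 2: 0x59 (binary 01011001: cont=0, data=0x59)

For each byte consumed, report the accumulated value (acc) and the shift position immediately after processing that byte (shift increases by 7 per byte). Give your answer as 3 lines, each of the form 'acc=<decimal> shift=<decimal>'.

Answer: acc=13 shift=7
acc=12941 shift=14
acc=1471117 shift=21

Derivation:
byte 0=0x8D: payload=0x0D=13, contrib = 13<<0 = 13; acc -> 13, shift -> 7
byte 1=0xE5: payload=0x65=101, contrib = 101<<7 = 12928; acc -> 12941, shift -> 14
byte 2=0x59: payload=0x59=89, contrib = 89<<14 = 1458176; acc -> 1471117, shift -> 21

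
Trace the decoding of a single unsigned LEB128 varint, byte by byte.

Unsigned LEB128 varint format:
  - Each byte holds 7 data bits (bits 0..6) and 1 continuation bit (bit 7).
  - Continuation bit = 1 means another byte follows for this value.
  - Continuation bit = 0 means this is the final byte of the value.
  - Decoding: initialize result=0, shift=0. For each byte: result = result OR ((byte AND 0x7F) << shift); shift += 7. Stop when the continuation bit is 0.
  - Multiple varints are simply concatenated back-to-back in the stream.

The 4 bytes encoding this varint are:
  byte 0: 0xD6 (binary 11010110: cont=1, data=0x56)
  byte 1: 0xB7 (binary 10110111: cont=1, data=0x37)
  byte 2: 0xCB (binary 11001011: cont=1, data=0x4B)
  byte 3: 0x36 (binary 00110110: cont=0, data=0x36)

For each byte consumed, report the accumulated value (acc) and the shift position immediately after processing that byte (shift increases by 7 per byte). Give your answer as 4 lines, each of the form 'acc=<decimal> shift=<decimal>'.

byte 0=0xD6: payload=0x56=86, contrib = 86<<0 = 86; acc -> 86, shift -> 7
byte 1=0xB7: payload=0x37=55, contrib = 55<<7 = 7040; acc -> 7126, shift -> 14
byte 2=0xCB: payload=0x4B=75, contrib = 75<<14 = 1228800; acc -> 1235926, shift -> 21
byte 3=0x36: payload=0x36=54, contrib = 54<<21 = 113246208; acc -> 114482134, shift -> 28

Answer: acc=86 shift=7
acc=7126 shift=14
acc=1235926 shift=21
acc=114482134 shift=28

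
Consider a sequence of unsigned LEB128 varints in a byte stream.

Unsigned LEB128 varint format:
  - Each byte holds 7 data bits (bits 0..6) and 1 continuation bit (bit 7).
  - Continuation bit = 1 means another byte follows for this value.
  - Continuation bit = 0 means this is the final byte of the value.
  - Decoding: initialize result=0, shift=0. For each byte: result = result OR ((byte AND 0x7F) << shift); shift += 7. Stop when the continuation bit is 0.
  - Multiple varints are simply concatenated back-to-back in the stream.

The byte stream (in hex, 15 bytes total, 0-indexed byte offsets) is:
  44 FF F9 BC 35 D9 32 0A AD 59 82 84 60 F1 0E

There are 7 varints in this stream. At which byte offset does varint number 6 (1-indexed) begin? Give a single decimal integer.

  byte[0]=0x44 cont=0 payload=0x44=68: acc |= 68<<0 -> acc=68 shift=7 [end]
Varint 1: bytes[0:1] = 44 -> value 68 (1 byte(s))
  byte[1]=0xFF cont=1 payload=0x7F=127: acc |= 127<<0 -> acc=127 shift=7
  byte[2]=0xF9 cont=1 payload=0x79=121: acc |= 121<<7 -> acc=15615 shift=14
  byte[3]=0xBC cont=1 payload=0x3C=60: acc |= 60<<14 -> acc=998655 shift=21
  byte[4]=0x35 cont=0 payload=0x35=53: acc |= 53<<21 -> acc=112147711 shift=28 [end]
Varint 2: bytes[1:5] = FF F9 BC 35 -> value 112147711 (4 byte(s))
  byte[5]=0xD9 cont=1 payload=0x59=89: acc |= 89<<0 -> acc=89 shift=7
  byte[6]=0x32 cont=0 payload=0x32=50: acc |= 50<<7 -> acc=6489 shift=14 [end]
Varint 3: bytes[5:7] = D9 32 -> value 6489 (2 byte(s))
  byte[7]=0x0A cont=0 payload=0x0A=10: acc |= 10<<0 -> acc=10 shift=7 [end]
Varint 4: bytes[7:8] = 0A -> value 10 (1 byte(s))
  byte[8]=0xAD cont=1 payload=0x2D=45: acc |= 45<<0 -> acc=45 shift=7
  byte[9]=0x59 cont=0 payload=0x59=89: acc |= 89<<7 -> acc=11437 shift=14 [end]
Varint 5: bytes[8:10] = AD 59 -> value 11437 (2 byte(s))
  byte[10]=0x82 cont=1 payload=0x02=2: acc |= 2<<0 -> acc=2 shift=7
  byte[11]=0x84 cont=1 payload=0x04=4: acc |= 4<<7 -> acc=514 shift=14
  byte[12]=0x60 cont=0 payload=0x60=96: acc |= 96<<14 -> acc=1573378 shift=21 [end]
Varint 6: bytes[10:13] = 82 84 60 -> value 1573378 (3 byte(s))
  byte[13]=0xF1 cont=1 payload=0x71=113: acc |= 113<<0 -> acc=113 shift=7
  byte[14]=0x0E cont=0 payload=0x0E=14: acc |= 14<<7 -> acc=1905 shift=14 [end]
Varint 7: bytes[13:15] = F1 0E -> value 1905 (2 byte(s))

Answer: 10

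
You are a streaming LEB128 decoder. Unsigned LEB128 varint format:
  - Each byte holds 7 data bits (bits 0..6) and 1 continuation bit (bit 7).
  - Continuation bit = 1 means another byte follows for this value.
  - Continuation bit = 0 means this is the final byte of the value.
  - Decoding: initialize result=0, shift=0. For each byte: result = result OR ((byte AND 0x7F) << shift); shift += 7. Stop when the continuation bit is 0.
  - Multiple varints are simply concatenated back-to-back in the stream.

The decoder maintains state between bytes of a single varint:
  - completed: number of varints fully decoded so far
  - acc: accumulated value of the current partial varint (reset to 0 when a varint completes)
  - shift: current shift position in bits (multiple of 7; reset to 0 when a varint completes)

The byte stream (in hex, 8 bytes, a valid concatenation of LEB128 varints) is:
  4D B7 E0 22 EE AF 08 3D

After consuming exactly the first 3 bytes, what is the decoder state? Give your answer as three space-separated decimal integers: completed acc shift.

byte[0]=0x4D cont=0 payload=0x4D: varint #1 complete (value=77); reset -> completed=1 acc=0 shift=0
byte[1]=0xB7 cont=1 payload=0x37: acc |= 55<<0 -> completed=1 acc=55 shift=7
byte[2]=0xE0 cont=1 payload=0x60: acc |= 96<<7 -> completed=1 acc=12343 shift=14

Answer: 1 12343 14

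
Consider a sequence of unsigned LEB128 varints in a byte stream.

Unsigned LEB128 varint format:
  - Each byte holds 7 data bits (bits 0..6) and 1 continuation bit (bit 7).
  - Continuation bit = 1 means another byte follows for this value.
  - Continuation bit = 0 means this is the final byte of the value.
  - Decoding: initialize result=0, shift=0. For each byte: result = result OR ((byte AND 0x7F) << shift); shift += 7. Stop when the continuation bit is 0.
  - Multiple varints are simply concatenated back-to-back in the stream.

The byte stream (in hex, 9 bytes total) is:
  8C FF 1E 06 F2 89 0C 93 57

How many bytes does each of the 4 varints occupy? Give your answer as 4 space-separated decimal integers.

Answer: 3 1 3 2

Derivation:
  byte[0]=0x8C cont=1 payload=0x0C=12: acc |= 12<<0 -> acc=12 shift=7
  byte[1]=0xFF cont=1 payload=0x7F=127: acc |= 127<<7 -> acc=16268 shift=14
  byte[2]=0x1E cont=0 payload=0x1E=30: acc |= 30<<14 -> acc=507788 shift=21 [end]
Varint 1: bytes[0:3] = 8C FF 1E -> value 507788 (3 byte(s))
  byte[3]=0x06 cont=0 payload=0x06=6: acc |= 6<<0 -> acc=6 shift=7 [end]
Varint 2: bytes[3:4] = 06 -> value 6 (1 byte(s))
  byte[4]=0xF2 cont=1 payload=0x72=114: acc |= 114<<0 -> acc=114 shift=7
  byte[5]=0x89 cont=1 payload=0x09=9: acc |= 9<<7 -> acc=1266 shift=14
  byte[6]=0x0C cont=0 payload=0x0C=12: acc |= 12<<14 -> acc=197874 shift=21 [end]
Varint 3: bytes[4:7] = F2 89 0C -> value 197874 (3 byte(s))
  byte[7]=0x93 cont=1 payload=0x13=19: acc |= 19<<0 -> acc=19 shift=7
  byte[8]=0x57 cont=0 payload=0x57=87: acc |= 87<<7 -> acc=11155 shift=14 [end]
Varint 4: bytes[7:9] = 93 57 -> value 11155 (2 byte(s))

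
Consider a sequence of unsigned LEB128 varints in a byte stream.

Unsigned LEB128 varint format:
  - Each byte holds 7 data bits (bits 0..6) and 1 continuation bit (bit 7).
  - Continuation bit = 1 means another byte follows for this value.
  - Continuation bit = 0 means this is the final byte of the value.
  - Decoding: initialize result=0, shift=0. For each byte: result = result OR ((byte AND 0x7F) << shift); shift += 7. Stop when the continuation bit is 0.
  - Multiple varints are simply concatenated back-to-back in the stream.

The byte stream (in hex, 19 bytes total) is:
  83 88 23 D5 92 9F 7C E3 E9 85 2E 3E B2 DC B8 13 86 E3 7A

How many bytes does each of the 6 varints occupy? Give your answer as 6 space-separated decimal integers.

  byte[0]=0x83 cont=1 payload=0x03=3: acc |= 3<<0 -> acc=3 shift=7
  byte[1]=0x88 cont=1 payload=0x08=8: acc |= 8<<7 -> acc=1027 shift=14
  byte[2]=0x23 cont=0 payload=0x23=35: acc |= 35<<14 -> acc=574467 shift=21 [end]
Varint 1: bytes[0:3] = 83 88 23 -> value 574467 (3 byte(s))
  byte[3]=0xD5 cont=1 payload=0x55=85: acc |= 85<<0 -> acc=85 shift=7
  byte[4]=0x92 cont=1 payload=0x12=18: acc |= 18<<7 -> acc=2389 shift=14
  byte[5]=0x9F cont=1 payload=0x1F=31: acc |= 31<<14 -> acc=510293 shift=21
  byte[6]=0x7C cont=0 payload=0x7C=124: acc |= 124<<21 -> acc=260557141 shift=28 [end]
Varint 2: bytes[3:7] = D5 92 9F 7C -> value 260557141 (4 byte(s))
  byte[7]=0xE3 cont=1 payload=0x63=99: acc |= 99<<0 -> acc=99 shift=7
  byte[8]=0xE9 cont=1 payload=0x69=105: acc |= 105<<7 -> acc=13539 shift=14
  byte[9]=0x85 cont=1 payload=0x05=5: acc |= 5<<14 -> acc=95459 shift=21
  byte[10]=0x2E cont=0 payload=0x2E=46: acc |= 46<<21 -> acc=96564451 shift=28 [end]
Varint 3: bytes[7:11] = E3 E9 85 2E -> value 96564451 (4 byte(s))
  byte[11]=0x3E cont=0 payload=0x3E=62: acc |= 62<<0 -> acc=62 shift=7 [end]
Varint 4: bytes[11:12] = 3E -> value 62 (1 byte(s))
  byte[12]=0xB2 cont=1 payload=0x32=50: acc |= 50<<0 -> acc=50 shift=7
  byte[13]=0xDC cont=1 payload=0x5C=92: acc |= 92<<7 -> acc=11826 shift=14
  byte[14]=0xB8 cont=1 payload=0x38=56: acc |= 56<<14 -> acc=929330 shift=21
  byte[15]=0x13 cont=0 payload=0x13=19: acc |= 19<<21 -> acc=40775218 shift=28 [end]
Varint 5: bytes[12:16] = B2 DC B8 13 -> value 40775218 (4 byte(s))
  byte[16]=0x86 cont=1 payload=0x06=6: acc |= 6<<0 -> acc=6 shift=7
  byte[17]=0xE3 cont=1 payload=0x63=99: acc |= 99<<7 -> acc=12678 shift=14
  byte[18]=0x7A cont=0 payload=0x7A=122: acc |= 122<<14 -> acc=2011526 shift=21 [end]
Varint 6: bytes[16:19] = 86 E3 7A -> value 2011526 (3 byte(s))

Answer: 3 4 4 1 4 3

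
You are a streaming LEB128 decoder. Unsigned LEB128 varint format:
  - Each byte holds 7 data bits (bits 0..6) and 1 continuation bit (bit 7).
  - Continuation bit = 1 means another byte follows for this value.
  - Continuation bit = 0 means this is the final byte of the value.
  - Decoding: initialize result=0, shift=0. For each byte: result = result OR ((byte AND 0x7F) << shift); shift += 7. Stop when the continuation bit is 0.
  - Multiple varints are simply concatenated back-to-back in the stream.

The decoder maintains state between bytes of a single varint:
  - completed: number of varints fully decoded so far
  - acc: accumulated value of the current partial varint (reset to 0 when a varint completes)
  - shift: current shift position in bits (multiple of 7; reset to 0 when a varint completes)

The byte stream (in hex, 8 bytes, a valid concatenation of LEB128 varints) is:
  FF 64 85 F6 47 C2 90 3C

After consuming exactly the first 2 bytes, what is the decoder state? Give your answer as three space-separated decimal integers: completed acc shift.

byte[0]=0xFF cont=1 payload=0x7F: acc |= 127<<0 -> completed=0 acc=127 shift=7
byte[1]=0x64 cont=0 payload=0x64: varint #1 complete (value=12927); reset -> completed=1 acc=0 shift=0

Answer: 1 0 0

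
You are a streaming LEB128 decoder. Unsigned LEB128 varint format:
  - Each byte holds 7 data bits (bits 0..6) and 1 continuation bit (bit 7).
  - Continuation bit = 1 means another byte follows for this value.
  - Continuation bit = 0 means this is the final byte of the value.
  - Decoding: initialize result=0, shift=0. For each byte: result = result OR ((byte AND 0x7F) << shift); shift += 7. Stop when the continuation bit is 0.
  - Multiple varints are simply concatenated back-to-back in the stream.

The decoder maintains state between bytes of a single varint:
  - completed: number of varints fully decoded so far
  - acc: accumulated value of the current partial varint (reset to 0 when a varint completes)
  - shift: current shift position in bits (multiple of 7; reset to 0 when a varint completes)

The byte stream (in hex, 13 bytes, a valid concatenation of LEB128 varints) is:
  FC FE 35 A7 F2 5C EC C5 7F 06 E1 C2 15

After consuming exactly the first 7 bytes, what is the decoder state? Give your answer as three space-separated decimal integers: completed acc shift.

byte[0]=0xFC cont=1 payload=0x7C: acc |= 124<<0 -> completed=0 acc=124 shift=7
byte[1]=0xFE cont=1 payload=0x7E: acc |= 126<<7 -> completed=0 acc=16252 shift=14
byte[2]=0x35 cont=0 payload=0x35: varint #1 complete (value=884604); reset -> completed=1 acc=0 shift=0
byte[3]=0xA7 cont=1 payload=0x27: acc |= 39<<0 -> completed=1 acc=39 shift=7
byte[4]=0xF2 cont=1 payload=0x72: acc |= 114<<7 -> completed=1 acc=14631 shift=14
byte[5]=0x5C cont=0 payload=0x5C: varint #2 complete (value=1521959); reset -> completed=2 acc=0 shift=0
byte[6]=0xEC cont=1 payload=0x6C: acc |= 108<<0 -> completed=2 acc=108 shift=7

Answer: 2 108 7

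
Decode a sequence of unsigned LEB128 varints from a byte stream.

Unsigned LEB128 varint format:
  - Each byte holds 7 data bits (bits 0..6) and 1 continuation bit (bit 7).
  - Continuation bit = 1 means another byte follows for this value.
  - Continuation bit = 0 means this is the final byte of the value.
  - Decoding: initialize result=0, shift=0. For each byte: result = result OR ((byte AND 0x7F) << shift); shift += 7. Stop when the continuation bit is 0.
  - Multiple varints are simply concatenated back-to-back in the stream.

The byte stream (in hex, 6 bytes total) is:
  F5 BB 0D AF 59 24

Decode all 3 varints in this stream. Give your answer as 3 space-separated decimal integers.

Answer: 220661 11439 36

Derivation:
  byte[0]=0xF5 cont=1 payload=0x75=117: acc |= 117<<0 -> acc=117 shift=7
  byte[1]=0xBB cont=1 payload=0x3B=59: acc |= 59<<7 -> acc=7669 shift=14
  byte[2]=0x0D cont=0 payload=0x0D=13: acc |= 13<<14 -> acc=220661 shift=21 [end]
Varint 1: bytes[0:3] = F5 BB 0D -> value 220661 (3 byte(s))
  byte[3]=0xAF cont=1 payload=0x2F=47: acc |= 47<<0 -> acc=47 shift=7
  byte[4]=0x59 cont=0 payload=0x59=89: acc |= 89<<7 -> acc=11439 shift=14 [end]
Varint 2: bytes[3:5] = AF 59 -> value 11439 (2 byte(s))
  byte[5]=0x24 cont=0 payload=0x24=36: acc |= 36<<0 -> acc=36 shift=7 [end]
Varint 3: bytes[5:6] = 24 -> value 36 (1 byte(s))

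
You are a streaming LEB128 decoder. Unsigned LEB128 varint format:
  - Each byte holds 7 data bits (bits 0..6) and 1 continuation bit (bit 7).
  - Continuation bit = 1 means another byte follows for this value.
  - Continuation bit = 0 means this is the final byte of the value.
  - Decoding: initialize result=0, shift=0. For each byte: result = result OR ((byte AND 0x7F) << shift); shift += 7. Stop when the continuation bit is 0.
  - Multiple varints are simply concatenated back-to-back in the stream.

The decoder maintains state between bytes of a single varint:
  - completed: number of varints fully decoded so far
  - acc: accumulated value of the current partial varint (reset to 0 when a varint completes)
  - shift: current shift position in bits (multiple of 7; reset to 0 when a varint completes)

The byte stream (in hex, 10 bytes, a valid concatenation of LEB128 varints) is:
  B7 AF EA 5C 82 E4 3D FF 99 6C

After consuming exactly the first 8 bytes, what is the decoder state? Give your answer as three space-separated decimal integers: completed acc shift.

byte[0]=0xB7 cont=1 payload=0x37: acc |= 55<<0 -> completed=0 acc=55 shift=7
byte[1]=0xAF cont=1 payload=0x2F: acc |= 47<<7 -> completed=0 acc=6071 shift=14
byte[2]=0xEA cont=1 payload=0x6A: acc |= 106<<14 -> completed=0 acc=1742775 shift=21
byte[3]=0x5C cont=0 payload=0x5C: varint #1 complete (value=194680759); reset -> completed=1 acc=0 shift=0
byte[4]=0x82 cont=1 payload=0x02: acc |= 2<<0 -> completed=1 acc=2 shift=7
byte[5]=0xE4 cont=1 payload=0x64: acc |= 100<<7 -> completed=1 acc=12802 shift=14
byte[6]=0x3D cont=0 payload=0x3D: varint #2 complete (value=1012226); reset -> completed=2 acc=0 shift=0
byte[7]=0xFF cont=1 payload=0x7F: acc |= 127<<0 -> completed=2 acc=127 shift=7

Answer: 2 127 7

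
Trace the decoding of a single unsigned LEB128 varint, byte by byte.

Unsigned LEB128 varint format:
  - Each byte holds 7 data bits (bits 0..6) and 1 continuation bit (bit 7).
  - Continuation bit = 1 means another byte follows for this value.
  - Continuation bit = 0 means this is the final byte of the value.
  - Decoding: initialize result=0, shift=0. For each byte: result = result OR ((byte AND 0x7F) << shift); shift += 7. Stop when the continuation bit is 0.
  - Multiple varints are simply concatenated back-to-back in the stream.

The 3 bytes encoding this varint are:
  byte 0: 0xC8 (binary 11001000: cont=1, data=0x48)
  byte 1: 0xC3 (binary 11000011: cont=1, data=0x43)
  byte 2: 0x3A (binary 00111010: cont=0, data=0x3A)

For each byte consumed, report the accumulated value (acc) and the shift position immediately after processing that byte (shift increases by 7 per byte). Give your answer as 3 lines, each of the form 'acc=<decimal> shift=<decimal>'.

Answer: acc=72 shift=7
acc=8648 shift=14
acc=958920 shift=21

Derivation:
byte 0=0xC8: payload=0x48=72, contrib = 72<<0 = 72; acc -> 72, shift -> 7
byte 1=0xC3: payload=0x43=67, contrib = 67<<7 = 8576; acc -> 8648, shift -> 14
byte 2=0x3A: payload=0x3A=58, contrib = 58<<14 = 950272; acc -> 958920, shift -> 21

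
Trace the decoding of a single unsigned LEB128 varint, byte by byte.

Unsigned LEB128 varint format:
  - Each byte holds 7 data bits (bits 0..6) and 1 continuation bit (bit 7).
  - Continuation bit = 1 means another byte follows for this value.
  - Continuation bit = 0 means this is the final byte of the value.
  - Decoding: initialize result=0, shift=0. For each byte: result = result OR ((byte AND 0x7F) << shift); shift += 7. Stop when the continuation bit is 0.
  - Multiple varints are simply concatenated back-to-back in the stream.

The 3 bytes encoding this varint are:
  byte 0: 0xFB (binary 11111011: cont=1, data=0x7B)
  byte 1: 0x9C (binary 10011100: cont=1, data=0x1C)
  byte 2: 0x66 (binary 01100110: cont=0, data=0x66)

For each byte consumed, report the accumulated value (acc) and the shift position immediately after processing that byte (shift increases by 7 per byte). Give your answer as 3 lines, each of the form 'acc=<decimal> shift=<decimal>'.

byte 0=0xFB: payload=0x7B=123, contrib = 123<<0 = 123; acc -> 123, shift -> 7
byte 1=0x9C: payload=0x1C=28, contrib = 28<<7 = 3584; acc -> 3707, shift -> 14
byte 2=0x66: payload=0x66=102, contrib = 102<<14 = 1671168; acc -> 1674875, shift -> 21

Answer: acc=123 shift=7
acc=3707 shift=14
acc=1674875 shift=21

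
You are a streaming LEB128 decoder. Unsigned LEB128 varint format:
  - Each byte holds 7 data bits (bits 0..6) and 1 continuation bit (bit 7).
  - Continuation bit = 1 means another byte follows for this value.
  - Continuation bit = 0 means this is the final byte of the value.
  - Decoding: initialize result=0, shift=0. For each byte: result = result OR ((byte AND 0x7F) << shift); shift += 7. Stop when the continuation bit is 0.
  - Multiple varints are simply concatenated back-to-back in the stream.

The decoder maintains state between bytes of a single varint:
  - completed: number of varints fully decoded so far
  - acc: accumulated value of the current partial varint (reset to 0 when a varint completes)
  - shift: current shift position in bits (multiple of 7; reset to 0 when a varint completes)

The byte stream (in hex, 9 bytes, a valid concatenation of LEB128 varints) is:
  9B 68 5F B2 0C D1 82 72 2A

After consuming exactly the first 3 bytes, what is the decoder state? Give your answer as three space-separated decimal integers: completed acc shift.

byte[0]=0x9B cont=1 payload=0x1B: acc |= 27<<0 -> completed=0 acc=27 shift=7
byte[1]=0x68 cont=0 payload=0x68: varint #1 complete (value=13339); reset -> completed=1 acc=0 shift=0
byte[2]=0x5F cont=0 payload=0x5F: varint #2 complete (value=95); reset -> completed=2 acc=0 shift=0

Answer: 2 0 0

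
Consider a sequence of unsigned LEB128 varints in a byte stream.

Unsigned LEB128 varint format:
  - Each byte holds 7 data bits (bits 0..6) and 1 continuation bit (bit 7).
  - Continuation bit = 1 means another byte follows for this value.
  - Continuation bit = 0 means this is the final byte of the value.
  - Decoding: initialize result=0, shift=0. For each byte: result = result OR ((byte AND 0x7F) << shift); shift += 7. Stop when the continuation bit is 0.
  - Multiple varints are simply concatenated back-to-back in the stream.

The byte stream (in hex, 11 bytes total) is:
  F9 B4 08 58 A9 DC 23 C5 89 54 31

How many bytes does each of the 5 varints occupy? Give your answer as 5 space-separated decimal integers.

  byte[0]=0xF9 cont=1 payload=0x79=121: acc |= 121<<0 -> acc=121 shift=7
  byte[1]=0xB4 cont=1 payload=0x34=52: acc |= 52<<7 -> acc=6777 shift=14
  byte[2]=0x08 cont=0 payload=0x08=8: acc |= 8<<14 -> acc=137849 shift=21 [end]
Varint 1: bytes[0:3] = F9 B4 08 -> value 137849 (3 byte(s))
  byte[3]=0x58 cont=0 payload=0x58=88: acc |= 88<<0 -> acc=88 shift=7 [end]
Varint 2: bytes[3:4] = 58 -> value 88 (1 byte(s))
  byte[4]=0xA9 cont=1 payload=0x29=41: acc |= 41<<0 -> acc=41 shift=7
  byte[5]=0xDC cont=1 payload=0x5C=92: acc |= 92<<7 -> acc=11817 shift=14
  byte[6]=0x23 cont=0 payload=0x23=35: acc |= 35<<14 -> acc=585257 shift=21 [end]
Varint 3: bytes[4:7] = A9 DC 23 -> value 585257 (3 byte(s))
  byte[7]=0xC5 cont=1 payload=0x45=69: acc |= 69<<0 -> acc=69 shift=7
  byte[8]=0x89 cont=1 payload=0x09=9: acc |= 9<<7 -> acc=1221 shift=14
  byte[9]=0x54 cont=0 payload=0x54=84: acc |= 84<<14 -> acc=1377477 shift=21 [end]
Varint 4: bytes[7:10] = C5 89 54 -> value 1377477 (3 byte(s))
  byte[10]=0x31 cont=0 payload=0x31=49: acc |= 49<<0 -> acc=49 shift=7 [end]
Varint 5: bytes[10:11] = 31 -> value 49 (1 byte(s))

Answer: 3 1 3 3 1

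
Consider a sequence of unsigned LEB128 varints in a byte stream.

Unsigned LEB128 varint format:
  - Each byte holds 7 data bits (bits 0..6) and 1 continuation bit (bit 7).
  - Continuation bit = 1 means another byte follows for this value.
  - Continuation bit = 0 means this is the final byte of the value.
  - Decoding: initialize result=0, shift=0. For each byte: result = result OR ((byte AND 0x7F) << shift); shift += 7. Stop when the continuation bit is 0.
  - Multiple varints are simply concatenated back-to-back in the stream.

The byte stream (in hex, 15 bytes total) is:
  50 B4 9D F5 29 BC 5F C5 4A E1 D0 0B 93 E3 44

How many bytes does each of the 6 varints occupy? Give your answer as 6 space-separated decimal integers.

Answer: 1 4 2 2 3 3

Derivation:
  byte[0]=0x50 cont=0 payload=0x50=80: acc |= 80<<0 -> acc=80 shift=7 [end]
Varint 1: bytes[0:1] = 50 -> value 80 (1 byte(s))
  byte[1]=0xB4 cont=1 payload=0x34=52: acc |= 52<<0 -> acc=52 shift=7
  byte[2]=0x9D cont=1 payload=0x1D=29: acc |= 29<<7 -> acc=3764 shift=14
  byte[3]=0xF5 cont=1 payload=0x75=117: acc |= 117<<14 -> acc=1920692 shift=21
  byte[4]=0x29 cont=0 payload=0x29=41: acc |= 41<<21 -> acc=87903924 shift=28 [end]
Varint 2: bytes[1:5] = B4 9D F5 29 -> value 87903924 (4 byte(s))
  byte[5]=0xBC cont=1 payload=0x3C=60: acc |= 60<<0 -> acc=60 shift=7
  byte[6]=0x5F cont=0 payload=0x5F=95: acc |= 95<<7 -> acc=12220 shift=14 [end]
Varint 3: bytes[5:7] = BC 5F -> value 12220 (2 byte(s))
  byte[7]=0xC5 cont=1 payload=0x45=69: acc |= 69<<0 -> acc=69 shift=7
  byte[8]=0x4A cont=0 payload=0x4A=74: acc |= 74<<7 -> acc=9541 shift=14 [end]
Varint 4: bytes[7:9] = C5 4A -> value 9541 (2 byte(s))
  byte[9]=0xE1 cont=1 payload=0x61=97: acc |= 97<<0 -> acc=97 shift=7
  byte[10]=0xD0 cont=1 payload=0x50=80: acc |= 80<<7 -> acc=10337 shift=14
  byte[11]=0x0B cont=0 payload=0x0B=11: acc |= 11<<14 -> acc=190561 shift=21 [end]
Varint 5: bytes[9:12] = E1 D0 0B -> value 190561 (3 byte(s))
  byte[12]=0x93 cont=1 payload=0x13=19: acc |= 19<<0 -> acc=19 shift=7
  byte[13]=0xE3 cont=1 payload=0x63=99: acc |= 99<<7 -> acc=12691 shift=14
  byte[14]=0x44 cont=0 payload=0x44=68: acc |= 68<<14 -> acc=1126803 shift=21 [end]
Varint 6: bytes[12:15] = 93 E3 44 -> value 1126803 (3 byte(s))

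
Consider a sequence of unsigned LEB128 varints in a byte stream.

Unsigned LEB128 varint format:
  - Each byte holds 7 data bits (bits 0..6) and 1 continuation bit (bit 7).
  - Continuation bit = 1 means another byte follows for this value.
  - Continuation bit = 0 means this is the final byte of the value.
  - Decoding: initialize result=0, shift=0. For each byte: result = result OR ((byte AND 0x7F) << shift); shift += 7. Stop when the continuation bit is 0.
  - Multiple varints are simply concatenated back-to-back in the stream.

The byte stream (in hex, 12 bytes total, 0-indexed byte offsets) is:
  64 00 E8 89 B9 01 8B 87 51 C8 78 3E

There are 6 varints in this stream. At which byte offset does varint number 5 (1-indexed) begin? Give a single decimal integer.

Answer: 9

Derivation:
  byte[0]=0x64 cont=0 payload=0x64=100: acc |= 100<<0 -> acc=100 shift=7 [end]
Varint 1: bytes[0:1] = 64 -> value 100 (1 byte(s))
  byte[1]=0x00 cont=0 payload=0x00=0: acc |= 0<<0 -> acc=0 shift=7 [end]
Varint 2: bytes[1:2] = 00 -> value 0 (1 byte(s))
  byte[2]=0xE8 cont=1 payload=0x68=104: acc |= 104<<0 -> acc=104 shift=7
  byte[3]=0x89 cont=1 payload=0x09=9: acc |= 9<<7 -> acc=1256 shift=14
  byte[4]=0xB9 cont=1 payload=0x39=57: acc |= 57<<14 -> acc=935144 shift=21
  byte[5]=0x01 cont=0 payload=0x01=1: acc |= 1<<21 -> acc=3032296 shift=28 [end]
Varint 3: bytes[2:6] = E8 89 B9 01 -> value 3032296 (4 byte(s))
  byte[6]=0x8B cont=1 payload=0x0B=11: acc |= 11<<0 -> acc=11 shift=7
  byte[7]=0x87 cont=1 payload=0x07=7: acc |= 7<<7 -> acc=907 shift=14
  byte[8]=0x51 cont=0 payload=0x51=81: acc |= 81<<14 -> acc=1328011 shift=21 [end]
Varint 4: bytes[6:9] = 8B 87 51 -> value 1328011 (3 byte(s))
  byte[9]=0xC8 cont=1 payload=0x48=72: acc |= 72<<0 -> acc=72 shift=7
  byte[10]=0x78 cont=0 payload=0x78=120: acc |= 120<<7 -> acc=15432 shift=14 [end]
Varint 5: bytes[9:11] = C8 78 -> value 15432 (2 byte(s))
  byte[11]=0x3E cont=0 payload=0x3E=62: acc |= 62<<0 -> acc=62 shift=7 [end]
Varint 6: bytes[11:12] = 3E -> value 62 (1 byte(s))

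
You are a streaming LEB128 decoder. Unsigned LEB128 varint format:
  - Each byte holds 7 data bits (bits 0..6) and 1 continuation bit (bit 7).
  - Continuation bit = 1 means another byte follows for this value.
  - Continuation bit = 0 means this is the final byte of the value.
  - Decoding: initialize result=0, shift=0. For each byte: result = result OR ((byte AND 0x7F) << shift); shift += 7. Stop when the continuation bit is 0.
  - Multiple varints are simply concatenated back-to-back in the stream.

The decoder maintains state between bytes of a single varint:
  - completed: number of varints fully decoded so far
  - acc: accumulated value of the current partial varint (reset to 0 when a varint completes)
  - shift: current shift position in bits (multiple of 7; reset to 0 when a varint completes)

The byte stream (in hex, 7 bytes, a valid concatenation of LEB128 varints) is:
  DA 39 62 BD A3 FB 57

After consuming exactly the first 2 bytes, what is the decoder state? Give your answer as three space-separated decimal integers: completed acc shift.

Answer: 1 0 0

Derivation:
byte[0]=0xDA cont=1 payload=0x5A: acc |= 90<<0 -> completed=0 acc=90 shift=7
byte[1]=0x39 cont=0 payload=0x39: varint #1 complete (value=7386); reset -> completed=1 acc=0 shift=0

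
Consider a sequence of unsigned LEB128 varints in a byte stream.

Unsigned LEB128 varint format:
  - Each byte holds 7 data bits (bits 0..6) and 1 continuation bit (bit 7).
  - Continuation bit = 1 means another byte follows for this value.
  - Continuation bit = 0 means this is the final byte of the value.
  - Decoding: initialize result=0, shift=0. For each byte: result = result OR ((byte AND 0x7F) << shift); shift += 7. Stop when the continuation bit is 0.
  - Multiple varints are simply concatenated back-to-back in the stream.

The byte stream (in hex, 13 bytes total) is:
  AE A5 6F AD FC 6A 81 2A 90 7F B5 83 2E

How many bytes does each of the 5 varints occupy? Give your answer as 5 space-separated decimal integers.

  byte[0]=0xAE cont=1 payload=0x2E=46: acc |= 46<<0 -> acc=46 shift=7
  byte[1]=0xA5 cont=1 payload=0x25=37: acc |= 37<<7 -> acc=4782 shift=14
  byte[2]=0x6F cont=0 payload=0x6F=111: acc |= 111<<14 -> acc=1823406 shift=21 [end]
Varint 1: bytes[0:3] = AE A5 6F -> value 1823406 (3 byte(s))
  byte[3]=0xAD cont=1 payload=0x2D=45: acc |= 45<<0 -> acc=45 shift=7
  byte[4]=0xFC cont=1 payload=0x7C=124: acc |= 124<<7 -> acc=15917 shift=14
  byte[5]=0x6A cont=0 payload=0x6A=106: acc |= 106<<14 -> acc=1752621 shift=21 [end]
Varint 2: bytes[3:6] = AD FC 6A -> value 1752621 (3 byte(s))
  byte[6]=0x81 cont=1 payload=0x01=1: acc |= 1<<0 -> acc=1 shift=7
  byte[7]=0x2A cont=0 payload=0x2A=42: acc |= 42<<7 -> acc=5377 shift=14 [end]
Varint 3: bytes[6:8] = 81 2A -> value 5377 (2 byte(s))
  byte[8]=0x90 cont=1 payload=0x10=16: acc |= 16<<0 -> acc=16 shift=7
  byte[9]=0x7F cont=0 payload=0x7F=127: acc |= 127<<7 -> acc=16272 shift=14 [end]
Varint 4: bytes[8:10] = 90 7F -> value 16272 (2 byte(s))
  byte[10]=0xB5 cont=1 payload=0x35=53: acc |= 53<<0 -> acc=53 shift=7
  byte[11]=0x83 cont=1 payload=0x03=3: acc |= 3<<7 -> acc=437 shift=14
  byte[12]=0x2E cont=0 payload=0x2E=46: acc |= 46<<14 -> acc=754101 shift=21 [end]
Varint 5: bytes[10:13] = B5 83 2E -> value 754101 (3 byte(s))

Answer: 3 3 2 2 3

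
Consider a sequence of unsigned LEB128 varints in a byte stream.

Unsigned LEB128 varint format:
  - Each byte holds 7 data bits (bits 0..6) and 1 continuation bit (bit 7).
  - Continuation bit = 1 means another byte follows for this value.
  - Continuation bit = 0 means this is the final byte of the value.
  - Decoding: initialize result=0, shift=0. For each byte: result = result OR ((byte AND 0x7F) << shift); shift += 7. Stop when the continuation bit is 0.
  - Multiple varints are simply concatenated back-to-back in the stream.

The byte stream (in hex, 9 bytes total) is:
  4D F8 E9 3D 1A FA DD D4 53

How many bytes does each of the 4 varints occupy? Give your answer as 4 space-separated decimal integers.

  byte[0]=0x4D cont=0 payload=0x4D=77: acc |= 77<<0 -> acc=77 shift=7 [end]
Varint 1: bytes[0:1] = 4D -> value 77 (1 byte(s))
  byte[1]=0xF8 cont=1 payload=0x78=120: acc |= 120<<0 -> acc=120 shift=7
  byte[2]=0xE9 cont=1 payload=0x69=105: acc |= 105<<7 -> acc=13560 shift=14
  byte[3]=0x3D cont=0 payload=0x3D=61: acc |= 61<<14 -> acc=1012984 shift=21 [end]
Varint 2: bytes[1:4] = F8 E9 3D -> value 1012984 (3 byte(s))
  byte[4]=0x1A cont=0 payload=0x1A=26: acc |= 26<<0 -> acc=26 shift=7 [end]
Varint 3: bytes[4:5] = 1A -> value 26 (1 byte(s))
  byte[5]=0xFA cont=1 payload=0x7A=122: acc |= 122<<0 -> acc=122 shift=7
  byte[6]=0xDD cont=1 payload=0x5D=93: acc |= 93<<7 -> acc=12026 shift=14
  byte[7]=0xD4 cont=1 payload=0x54=84: acc |= 84<<14 -> acc=1388282 shift=21
  byte[8]=0x53 cont=0 payload=0x53=83: acc |= 83<<21 -> acc=175451898 shift=28 [end]
Varint 4: bytes[5:9] = FA DD D4 53 -> value 175451898 (4 byte(s))

Answer: 1 3 1 4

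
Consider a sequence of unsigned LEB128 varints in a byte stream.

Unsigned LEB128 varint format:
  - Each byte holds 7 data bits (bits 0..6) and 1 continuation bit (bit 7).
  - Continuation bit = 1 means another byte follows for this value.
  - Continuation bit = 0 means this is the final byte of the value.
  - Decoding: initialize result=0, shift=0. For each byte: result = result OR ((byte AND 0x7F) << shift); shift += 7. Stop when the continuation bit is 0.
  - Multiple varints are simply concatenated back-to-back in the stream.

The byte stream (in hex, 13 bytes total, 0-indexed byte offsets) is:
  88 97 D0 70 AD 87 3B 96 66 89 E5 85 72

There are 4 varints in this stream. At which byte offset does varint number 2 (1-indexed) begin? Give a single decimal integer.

  byte[0]=0x88 cont=1 payload=0x08=8: acc |= 8<<0 -> acc=8 shift=7
  byte[1]=0x97 cont=1 payload=0x17=23: acc |= 23<<7 -> acc=2952 shift=14
  byte[2]=0xD0 cont=1 payload=0x50=80: acc |= 80<<14 -> acc=1313672 shift=21
  byte[3]=0x70 cont=0 payload=0x70=112: acc |= 112<<21 -> acc=236194696 shift=28 [end]
Varint 1: bytes[0:4] = 88 97 D0 70 -> value 236194696 (4 byte(s))
  byte[4]=0xAD cont=1 payload=0x2D=45: acc |= 45<<0 -> acc=45 shift=7
  byte[5]=0x87 cont=1 payload=0x07=7: acc |= 7<<7 -> acc=941 shift=14
  byte[6]=0x3B cont=0 payload=0x3B=59: acc |= 59<<14 -> acc=967597 shift=21 [end]
Varint 2: bytes[4:7] = AD 87 3B -> value 967597 (3 byte(s))
  byte[7]=0x96 cont=1 payload=0x16=22: acc |= 22<<0 -> acc=22 shift=7
  byte[8]=0x66 cont=0 payload=0x66=102: acc |= 102<<7 -> acc=13078 shift=14 [end]
Varint 3: bytes[7:9] = 96 66 -> value 13078 (2 byte(s))
  byte[9]=0x89 cont=1 payload=0x09=9: acc |= 9<<0 -> acc=9 shift=7
  byte[10]=0xE5 cont=1 payload=0x65=101: acc |= 101<<7 -> acc=12937 shift=14
  byte[11]=0x85 cont=1 payload=0x05=5: acc |= 5<<14 -> acc=94857 shift=21
  byte[12]=0x72 cont=0 payload=0x72=114: acc |= 114<<21 -> acc=239170185 shift=28 [end]
Varint 4: bytes[9:13] = 89 E5 85 72 -> value 239170185 (4 byte(s))

Answer: 4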